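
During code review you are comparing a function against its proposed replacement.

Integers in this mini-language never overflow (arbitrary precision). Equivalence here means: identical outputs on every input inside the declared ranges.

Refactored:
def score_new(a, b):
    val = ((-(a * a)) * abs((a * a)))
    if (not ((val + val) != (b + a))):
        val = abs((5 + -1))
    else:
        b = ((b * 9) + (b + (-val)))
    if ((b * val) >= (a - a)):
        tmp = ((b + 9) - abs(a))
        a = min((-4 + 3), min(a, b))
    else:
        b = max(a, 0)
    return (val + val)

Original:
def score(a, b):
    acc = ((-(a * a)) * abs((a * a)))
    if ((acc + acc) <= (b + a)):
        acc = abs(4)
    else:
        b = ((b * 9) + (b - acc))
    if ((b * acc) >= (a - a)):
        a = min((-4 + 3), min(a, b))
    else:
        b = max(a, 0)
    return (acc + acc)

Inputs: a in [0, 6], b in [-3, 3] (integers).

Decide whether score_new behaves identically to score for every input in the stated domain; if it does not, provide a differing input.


Input a=0, b=1: 8 from score versus 0 from score_new.
verdict: not equivalent; witness: a=0, b=1


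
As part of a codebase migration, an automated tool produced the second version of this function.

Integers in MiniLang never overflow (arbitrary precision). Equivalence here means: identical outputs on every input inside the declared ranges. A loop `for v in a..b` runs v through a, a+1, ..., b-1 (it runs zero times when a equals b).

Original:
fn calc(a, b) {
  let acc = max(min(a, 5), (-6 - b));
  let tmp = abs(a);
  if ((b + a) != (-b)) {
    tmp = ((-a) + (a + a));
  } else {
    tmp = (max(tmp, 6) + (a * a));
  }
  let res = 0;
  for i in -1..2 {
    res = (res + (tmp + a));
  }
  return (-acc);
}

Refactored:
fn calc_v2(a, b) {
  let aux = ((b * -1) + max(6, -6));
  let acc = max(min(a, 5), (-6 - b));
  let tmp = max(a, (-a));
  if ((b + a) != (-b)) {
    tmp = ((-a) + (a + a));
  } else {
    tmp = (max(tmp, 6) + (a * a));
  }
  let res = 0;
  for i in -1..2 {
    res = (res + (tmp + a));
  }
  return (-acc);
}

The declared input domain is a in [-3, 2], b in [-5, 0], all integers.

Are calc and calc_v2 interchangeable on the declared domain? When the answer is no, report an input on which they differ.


The two are interchangeable: min/max/abs usage differs, constant usage differs, statement counts differ, arithmetic usage differs, local variable names differ, and every declared input agrees.
As a probe, take a=0, b=0: calc runs acc := 0 | tmp := 0 | ((b + a) != (-b)): false | tmp := 6 | res := 0 | iter i=-1: | res := 6 | iter i=0: | res := 12 | iter i=1: | res := 18 | result 0; calc_v2 runs aux := 6 | acc := 0 | tmp := 0 | ((b + a) != (-b)): false | tmp := 6 | res := 0 | iter i=-1: | res := 6 | iter i=0: | res := 12 | iter i=1: | res := 18 | result 0; both end at 0.
Checked all 36 inputs in the declared domain: the outputs agree on every one.
verdict: equivalent


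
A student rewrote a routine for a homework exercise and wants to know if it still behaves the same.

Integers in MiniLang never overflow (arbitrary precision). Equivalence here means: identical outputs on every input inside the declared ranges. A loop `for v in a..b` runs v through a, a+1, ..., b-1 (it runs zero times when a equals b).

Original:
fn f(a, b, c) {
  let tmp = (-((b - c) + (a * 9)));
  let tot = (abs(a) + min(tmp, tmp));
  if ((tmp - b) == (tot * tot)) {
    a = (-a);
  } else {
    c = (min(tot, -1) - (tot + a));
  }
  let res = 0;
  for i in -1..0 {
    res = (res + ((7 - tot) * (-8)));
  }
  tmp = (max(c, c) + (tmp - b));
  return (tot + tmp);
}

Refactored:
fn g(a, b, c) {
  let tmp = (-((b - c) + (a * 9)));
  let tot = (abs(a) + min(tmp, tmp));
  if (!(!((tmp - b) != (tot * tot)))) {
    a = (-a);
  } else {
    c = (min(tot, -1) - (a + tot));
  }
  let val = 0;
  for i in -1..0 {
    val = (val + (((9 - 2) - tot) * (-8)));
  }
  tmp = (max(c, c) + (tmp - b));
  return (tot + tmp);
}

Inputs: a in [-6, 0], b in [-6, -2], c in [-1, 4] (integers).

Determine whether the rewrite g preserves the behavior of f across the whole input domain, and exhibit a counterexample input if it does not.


At a=-6, b=-6, c=-1: f gives 70, g gives 129.
verdict: not equivalent; witness: a=-6, b=-6, c=-1


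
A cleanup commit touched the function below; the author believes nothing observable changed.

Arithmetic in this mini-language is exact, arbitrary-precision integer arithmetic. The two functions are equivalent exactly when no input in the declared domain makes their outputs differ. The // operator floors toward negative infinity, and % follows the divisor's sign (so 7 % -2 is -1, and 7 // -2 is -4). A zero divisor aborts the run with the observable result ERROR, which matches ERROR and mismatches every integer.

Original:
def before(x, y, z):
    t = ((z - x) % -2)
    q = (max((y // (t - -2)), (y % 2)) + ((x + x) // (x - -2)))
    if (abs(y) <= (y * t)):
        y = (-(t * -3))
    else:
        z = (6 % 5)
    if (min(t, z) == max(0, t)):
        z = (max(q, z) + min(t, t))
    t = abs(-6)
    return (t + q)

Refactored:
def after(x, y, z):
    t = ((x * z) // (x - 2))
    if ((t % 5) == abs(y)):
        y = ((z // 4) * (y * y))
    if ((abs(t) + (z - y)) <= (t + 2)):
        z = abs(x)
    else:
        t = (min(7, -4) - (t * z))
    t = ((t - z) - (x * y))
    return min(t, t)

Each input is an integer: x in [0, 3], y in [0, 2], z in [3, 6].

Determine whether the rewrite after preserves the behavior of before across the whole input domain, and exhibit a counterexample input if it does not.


These are not equivalent — on x=0, y=0, z=3 the outputs split (6 vs -7).
before: t := -1 | q := 0 | (abs(y) <= (y * t)): true | y := -3 | (min(t, z) == max(0, t)): false | t := 6 | result 6
after: t := 0 | ((t % 5) == abs(y)): true | y := 0 | ((abs(t) + (z - y)) <= (t + 2)): false | t := -4 | t := -7 | result -7
verdict: not equivalent; witness: x=0, y=0, z=3


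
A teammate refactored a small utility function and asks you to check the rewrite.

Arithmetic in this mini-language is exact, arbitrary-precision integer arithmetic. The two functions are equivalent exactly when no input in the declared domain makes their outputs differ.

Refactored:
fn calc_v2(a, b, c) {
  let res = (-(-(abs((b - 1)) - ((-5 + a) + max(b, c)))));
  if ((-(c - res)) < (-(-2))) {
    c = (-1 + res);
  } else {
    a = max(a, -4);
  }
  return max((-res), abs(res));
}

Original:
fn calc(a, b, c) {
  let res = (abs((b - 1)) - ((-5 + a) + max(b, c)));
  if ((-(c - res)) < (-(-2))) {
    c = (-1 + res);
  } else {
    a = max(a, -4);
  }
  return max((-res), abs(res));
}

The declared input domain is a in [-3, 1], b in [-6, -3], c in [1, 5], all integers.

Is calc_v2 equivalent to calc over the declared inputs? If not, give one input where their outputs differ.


Comparing the listings, the differences include: same computation, different form.
Tracing a=0, b=-6, c=5: calc: res=7, then ((-(c - res)) < (-(-2))) is false, then a=0, then returns 7 | calc_v2: res=7, then ((-(c - res)) < (-(-2))) is false, then a=0, then returns 7 — matching result 7.
An exhaustive pass over the 100 declared inputs shows identical outputs.
verdict: equivalent


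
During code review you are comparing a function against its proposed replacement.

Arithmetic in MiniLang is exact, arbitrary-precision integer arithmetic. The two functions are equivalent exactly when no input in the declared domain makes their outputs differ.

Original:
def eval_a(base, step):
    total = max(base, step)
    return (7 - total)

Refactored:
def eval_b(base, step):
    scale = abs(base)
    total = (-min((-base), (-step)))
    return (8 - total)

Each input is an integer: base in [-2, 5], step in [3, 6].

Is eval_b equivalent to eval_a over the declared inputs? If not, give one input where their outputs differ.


There is a counterexample at base=-2, step=3: 4 on one side, 5 on the other.
eval_a: total = 3; return 4
eval_b: scale = 2; total = 3; return 5
verdict: not equivalent; witness: base=-2, step=3


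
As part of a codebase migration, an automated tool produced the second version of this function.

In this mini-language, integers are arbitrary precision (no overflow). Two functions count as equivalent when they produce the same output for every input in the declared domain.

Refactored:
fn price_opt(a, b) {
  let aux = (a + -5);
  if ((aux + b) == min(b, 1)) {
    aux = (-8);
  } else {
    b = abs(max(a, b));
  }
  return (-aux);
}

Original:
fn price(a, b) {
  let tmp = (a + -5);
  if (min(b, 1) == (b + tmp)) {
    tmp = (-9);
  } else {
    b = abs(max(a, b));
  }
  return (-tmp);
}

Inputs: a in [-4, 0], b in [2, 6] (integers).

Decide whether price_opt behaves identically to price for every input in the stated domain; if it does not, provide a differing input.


Run the pair on a=0, b=6.
price: tmp = -5; (min(b, 1) == (b + tmp)) -> true; tmp = -9; return 9
price_opt: aux = -5; ((aux + b) == min(b, 1)) -> true; aux = -8; return 8
9 against 8: the behavior changed.
verdict: not equivalent; witness: a=0, b=6


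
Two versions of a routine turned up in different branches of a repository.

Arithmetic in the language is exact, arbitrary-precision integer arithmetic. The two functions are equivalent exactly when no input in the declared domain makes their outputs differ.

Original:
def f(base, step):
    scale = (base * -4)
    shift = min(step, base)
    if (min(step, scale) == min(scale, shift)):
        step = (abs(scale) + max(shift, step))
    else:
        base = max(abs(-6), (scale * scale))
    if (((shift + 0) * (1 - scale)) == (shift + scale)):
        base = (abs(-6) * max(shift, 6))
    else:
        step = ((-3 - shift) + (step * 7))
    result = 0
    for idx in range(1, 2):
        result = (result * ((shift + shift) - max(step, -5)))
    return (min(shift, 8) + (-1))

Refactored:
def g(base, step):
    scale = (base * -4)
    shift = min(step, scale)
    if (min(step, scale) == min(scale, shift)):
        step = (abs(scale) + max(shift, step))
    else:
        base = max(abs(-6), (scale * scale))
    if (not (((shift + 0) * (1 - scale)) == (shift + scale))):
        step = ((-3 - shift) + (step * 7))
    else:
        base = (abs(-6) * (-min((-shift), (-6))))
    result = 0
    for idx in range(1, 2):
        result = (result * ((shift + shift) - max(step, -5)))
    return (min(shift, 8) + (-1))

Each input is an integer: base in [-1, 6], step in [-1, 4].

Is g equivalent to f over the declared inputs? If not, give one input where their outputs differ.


Not equivalent: base=-1, step=0 separates them (-2 vs -1).
f: scale := 4 | shift := -1 | (min(step, scale) == min(scale, shift)): false | base := 16 | (((shift + 0) * (1 - scale)) == (shift + scale)): true | base := 36 | result := 0 | iter idx=1: | result := 0 | result -2
g: scale := 4 | shift := 0 | (min(step, scale) == min(scale, shift)): true | step := 4 | (not (((shift + 0) * (1 - scale)) == (shift + scale))): true | step := 25 | result := 0 | iter idx=1: | result := 0 | result -1
verdict: not equivalent; witness: base=-1, step=0


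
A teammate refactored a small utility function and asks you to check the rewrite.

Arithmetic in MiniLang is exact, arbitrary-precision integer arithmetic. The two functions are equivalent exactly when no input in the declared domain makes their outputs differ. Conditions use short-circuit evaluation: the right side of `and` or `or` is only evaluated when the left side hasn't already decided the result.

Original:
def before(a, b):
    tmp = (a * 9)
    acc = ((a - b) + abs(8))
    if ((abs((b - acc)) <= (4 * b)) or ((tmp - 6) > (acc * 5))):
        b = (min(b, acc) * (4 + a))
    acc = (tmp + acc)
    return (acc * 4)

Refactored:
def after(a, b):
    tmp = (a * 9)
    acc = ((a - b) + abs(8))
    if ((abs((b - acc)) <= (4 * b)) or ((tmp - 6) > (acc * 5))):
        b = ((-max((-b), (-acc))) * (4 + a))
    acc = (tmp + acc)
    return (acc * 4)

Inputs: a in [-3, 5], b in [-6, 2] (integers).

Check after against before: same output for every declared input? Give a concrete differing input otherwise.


This is a faithful refactor — min/max/abs usage differs, but the computed results match everywhere.
One worked example (a=-2, b=-3) — before: tmp becomes -18; next acc becomes 9; next ((abs((b - acc)) <= (4 * b)) or ((tmp - 6) > (acc * 5))) evaluates to false; next acc becomes -9; next final value -36; after: tmp becomes -18; next acc becomes 9; next ((abs((b - acc)) <= (4 * b)) or ((tmp - 6) > (acc * 5))) evaluates to false; next acc becomes -9; next final value -36; agreement on -36.
Checked all 81 inputs in the declared domain: the outputs agree on every one.
verdict: equivalent


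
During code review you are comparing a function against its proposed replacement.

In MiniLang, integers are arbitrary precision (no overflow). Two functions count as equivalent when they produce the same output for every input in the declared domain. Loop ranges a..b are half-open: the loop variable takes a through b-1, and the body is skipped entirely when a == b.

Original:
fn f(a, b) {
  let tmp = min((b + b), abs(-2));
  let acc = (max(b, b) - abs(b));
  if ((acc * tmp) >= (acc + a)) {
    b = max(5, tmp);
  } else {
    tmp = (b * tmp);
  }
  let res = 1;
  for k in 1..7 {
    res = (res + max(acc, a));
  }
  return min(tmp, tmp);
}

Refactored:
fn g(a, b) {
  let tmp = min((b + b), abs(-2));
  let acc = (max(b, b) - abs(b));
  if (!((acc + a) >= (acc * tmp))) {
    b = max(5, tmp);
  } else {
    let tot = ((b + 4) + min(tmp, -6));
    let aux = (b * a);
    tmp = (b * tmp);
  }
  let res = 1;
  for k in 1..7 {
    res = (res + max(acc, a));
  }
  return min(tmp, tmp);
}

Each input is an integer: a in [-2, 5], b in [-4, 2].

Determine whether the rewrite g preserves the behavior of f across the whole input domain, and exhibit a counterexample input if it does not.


a=0, b=2 yields 2 from f but 4 from g.
verdict: not equivalent; witness: a=0, b=2


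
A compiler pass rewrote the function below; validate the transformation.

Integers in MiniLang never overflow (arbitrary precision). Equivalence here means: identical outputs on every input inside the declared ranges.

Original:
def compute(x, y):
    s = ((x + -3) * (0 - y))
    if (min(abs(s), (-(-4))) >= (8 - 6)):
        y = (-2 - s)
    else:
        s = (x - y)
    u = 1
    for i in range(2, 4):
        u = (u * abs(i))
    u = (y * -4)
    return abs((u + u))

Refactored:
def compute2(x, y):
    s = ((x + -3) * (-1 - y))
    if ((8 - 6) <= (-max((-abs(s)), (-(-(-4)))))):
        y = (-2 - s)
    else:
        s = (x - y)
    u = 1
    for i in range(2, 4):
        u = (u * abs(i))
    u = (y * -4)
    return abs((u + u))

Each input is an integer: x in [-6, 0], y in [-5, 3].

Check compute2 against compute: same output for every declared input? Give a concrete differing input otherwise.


Evaluate both at x=-6, y=-5.
compute: s := -45 | (min(abs(s), (-(-4))) >= (8 - 6)): true | y := 43 | u := 1 | iter i=2: | u := 2 | iter i=3: | u := 6 | u := -172 | result 344
compute2: s := -36 | ((8 - 6) <= (-max((-abs(s)), (-(-(-4)))))): true | y := 34 | u := 1 | iter i=2: | u := 2 | iter i=3: | u := 6 | u := -136 | result 272
344 against 272: the behavior changed.
verdict: not equivalent; witness: x=-6, y=-5


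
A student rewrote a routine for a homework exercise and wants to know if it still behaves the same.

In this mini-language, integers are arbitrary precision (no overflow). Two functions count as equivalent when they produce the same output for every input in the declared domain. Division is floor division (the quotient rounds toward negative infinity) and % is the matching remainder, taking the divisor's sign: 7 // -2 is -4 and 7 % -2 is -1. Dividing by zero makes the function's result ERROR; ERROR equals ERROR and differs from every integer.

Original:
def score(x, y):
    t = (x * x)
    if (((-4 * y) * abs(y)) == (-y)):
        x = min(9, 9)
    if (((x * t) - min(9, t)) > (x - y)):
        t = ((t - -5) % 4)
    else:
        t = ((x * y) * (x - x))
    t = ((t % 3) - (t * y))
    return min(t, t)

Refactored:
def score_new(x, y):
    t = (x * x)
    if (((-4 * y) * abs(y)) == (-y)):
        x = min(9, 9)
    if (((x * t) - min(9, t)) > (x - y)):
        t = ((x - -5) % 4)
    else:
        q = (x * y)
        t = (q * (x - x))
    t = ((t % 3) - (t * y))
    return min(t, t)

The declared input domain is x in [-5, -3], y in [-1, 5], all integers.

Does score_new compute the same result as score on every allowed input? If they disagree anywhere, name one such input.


At x=-4, y=0: score gives 1, score_new gives 2.
verdict: not equivalent; witness: x=-4, y=0


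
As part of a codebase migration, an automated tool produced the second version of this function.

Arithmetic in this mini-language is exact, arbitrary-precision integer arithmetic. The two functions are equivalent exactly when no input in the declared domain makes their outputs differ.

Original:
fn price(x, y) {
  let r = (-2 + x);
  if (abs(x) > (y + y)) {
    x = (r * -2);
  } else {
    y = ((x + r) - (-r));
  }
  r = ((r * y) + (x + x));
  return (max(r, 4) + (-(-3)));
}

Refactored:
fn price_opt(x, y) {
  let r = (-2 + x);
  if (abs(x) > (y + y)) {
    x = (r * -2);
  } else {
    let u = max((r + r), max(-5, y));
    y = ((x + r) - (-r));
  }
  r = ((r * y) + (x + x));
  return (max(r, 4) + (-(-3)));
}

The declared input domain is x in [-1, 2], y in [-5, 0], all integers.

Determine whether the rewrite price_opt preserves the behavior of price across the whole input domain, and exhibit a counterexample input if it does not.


Reading the diff, among the changes: arithmetic usage differs, and statement counts differ, and constant usage differs, and min/max/abs usage differs, and local variable names differ.
Spot check at x=0, y=-4 — price: r := -2 | (abs(x) > (y + y)): true | x := 4 | r := 16 | result 19. price_opt: r := -2 | (abs(x) > (y + y)): true | x := 4 | r := 16 | result 19. Both give 19.
Checked all 24 inputs in the declared domain: the outputs agree on every one.
verdict: equivalent


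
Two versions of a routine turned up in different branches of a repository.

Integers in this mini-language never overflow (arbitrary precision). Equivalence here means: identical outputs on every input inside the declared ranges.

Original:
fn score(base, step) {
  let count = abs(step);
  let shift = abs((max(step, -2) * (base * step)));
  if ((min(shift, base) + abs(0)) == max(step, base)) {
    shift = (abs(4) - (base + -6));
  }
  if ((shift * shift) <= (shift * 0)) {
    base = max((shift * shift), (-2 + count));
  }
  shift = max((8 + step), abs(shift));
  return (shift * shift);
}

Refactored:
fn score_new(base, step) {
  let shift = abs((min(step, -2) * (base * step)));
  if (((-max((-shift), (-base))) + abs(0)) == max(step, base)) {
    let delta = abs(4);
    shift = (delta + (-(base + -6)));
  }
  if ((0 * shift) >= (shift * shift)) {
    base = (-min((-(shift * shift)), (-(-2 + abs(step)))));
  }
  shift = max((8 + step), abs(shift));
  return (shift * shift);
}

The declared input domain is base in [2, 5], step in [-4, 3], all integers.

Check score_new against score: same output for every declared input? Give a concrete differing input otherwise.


base=2, step=3 yields 324 from score but 144 from score_new.
verdict: not equivalent; witness: base=2, step=3


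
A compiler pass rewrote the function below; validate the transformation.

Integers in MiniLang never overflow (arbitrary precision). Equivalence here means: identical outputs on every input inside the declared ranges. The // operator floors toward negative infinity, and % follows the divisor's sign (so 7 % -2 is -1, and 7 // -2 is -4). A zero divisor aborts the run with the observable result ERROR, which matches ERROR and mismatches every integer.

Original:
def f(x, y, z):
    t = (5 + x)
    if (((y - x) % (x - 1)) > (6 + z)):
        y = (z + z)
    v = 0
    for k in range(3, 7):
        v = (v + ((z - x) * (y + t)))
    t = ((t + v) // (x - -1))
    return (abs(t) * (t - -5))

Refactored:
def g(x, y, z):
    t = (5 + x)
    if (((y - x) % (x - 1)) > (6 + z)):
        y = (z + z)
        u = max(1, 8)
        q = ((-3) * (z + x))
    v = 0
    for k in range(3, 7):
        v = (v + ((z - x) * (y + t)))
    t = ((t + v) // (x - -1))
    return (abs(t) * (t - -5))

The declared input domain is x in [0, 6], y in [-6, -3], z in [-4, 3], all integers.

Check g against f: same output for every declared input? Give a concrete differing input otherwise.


The diff adds an assignment to `q` whose value nothing reads, which nothing downstream consumes; all 224 inputs agree.
verdict: equivalent


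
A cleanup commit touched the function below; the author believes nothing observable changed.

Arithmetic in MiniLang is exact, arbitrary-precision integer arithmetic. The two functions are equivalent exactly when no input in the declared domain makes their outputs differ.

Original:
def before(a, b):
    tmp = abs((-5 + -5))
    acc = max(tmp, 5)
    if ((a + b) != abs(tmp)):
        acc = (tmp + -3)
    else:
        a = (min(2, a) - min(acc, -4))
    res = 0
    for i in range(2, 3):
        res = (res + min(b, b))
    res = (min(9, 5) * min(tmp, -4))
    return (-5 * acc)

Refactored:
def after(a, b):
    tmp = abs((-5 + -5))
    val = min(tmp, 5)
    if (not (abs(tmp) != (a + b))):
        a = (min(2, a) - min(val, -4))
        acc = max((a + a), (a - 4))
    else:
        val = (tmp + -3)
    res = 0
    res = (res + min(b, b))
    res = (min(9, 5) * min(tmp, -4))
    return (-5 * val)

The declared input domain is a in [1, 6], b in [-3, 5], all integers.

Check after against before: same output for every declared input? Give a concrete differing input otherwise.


The rewrite breaks on a=5, b=5, where the results are -50 and -25.
before: tmp=10, then acc=10, then ((a + b) != abs(tmp)) is false, then a=6, then res=0, then (i=2), then res=5, then res=-20, then returns -50
after: tmp=10, then val=5, then (not (abs(tmp) != (a + b))) is true, then a=6, then acc=12, then res=0, then res=5, then res=-20, then returns -25
verdict: not equivalent; witness: a=5, b=5


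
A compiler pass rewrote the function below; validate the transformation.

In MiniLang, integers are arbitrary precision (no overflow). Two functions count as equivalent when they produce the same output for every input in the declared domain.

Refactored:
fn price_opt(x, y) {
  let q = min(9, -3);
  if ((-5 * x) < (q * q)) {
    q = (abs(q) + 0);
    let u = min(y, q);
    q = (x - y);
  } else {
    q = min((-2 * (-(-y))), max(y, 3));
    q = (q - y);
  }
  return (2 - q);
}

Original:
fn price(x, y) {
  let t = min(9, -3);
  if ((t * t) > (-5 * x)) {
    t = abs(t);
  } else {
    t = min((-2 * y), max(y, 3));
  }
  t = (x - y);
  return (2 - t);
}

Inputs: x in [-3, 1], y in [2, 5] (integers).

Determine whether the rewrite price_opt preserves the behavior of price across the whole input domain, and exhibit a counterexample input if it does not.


x=-3, y=2 yields 7 from price but 8 from price_opt.
verdict: not equivalent; witness: x=-3, y=2


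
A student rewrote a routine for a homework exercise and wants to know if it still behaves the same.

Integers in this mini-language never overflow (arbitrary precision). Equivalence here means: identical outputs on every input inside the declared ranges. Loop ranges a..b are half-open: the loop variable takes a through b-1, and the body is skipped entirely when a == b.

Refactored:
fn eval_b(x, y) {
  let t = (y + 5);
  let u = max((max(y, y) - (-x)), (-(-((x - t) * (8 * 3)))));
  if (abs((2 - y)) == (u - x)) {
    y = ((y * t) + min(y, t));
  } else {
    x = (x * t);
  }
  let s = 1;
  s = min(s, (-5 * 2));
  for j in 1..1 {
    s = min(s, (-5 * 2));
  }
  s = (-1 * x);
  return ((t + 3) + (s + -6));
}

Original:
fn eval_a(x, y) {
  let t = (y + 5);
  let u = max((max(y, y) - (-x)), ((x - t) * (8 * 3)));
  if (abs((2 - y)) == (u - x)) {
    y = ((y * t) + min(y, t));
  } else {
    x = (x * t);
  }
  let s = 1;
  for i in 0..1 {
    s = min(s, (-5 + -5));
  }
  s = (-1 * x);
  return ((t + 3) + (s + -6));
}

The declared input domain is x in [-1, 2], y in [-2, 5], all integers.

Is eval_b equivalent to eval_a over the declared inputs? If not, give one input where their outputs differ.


The two versions differ — the changes include statement counts differ; constant usage differs; arithmetic usage differs; min/max/abs usage differs; local variable names differ; loop structure differs.
Spot check at x=-1, y=1 — eval_a: t=6, then u=0, then (abs((2 - y)) == (u - x)) is true, then y=7, then s=1, then (i=0), then s=-10, then s=1, then returns 4. eval_b: t=6, then u=0, then (abs((2 - y)) == (u - x)) is true, then y=7, then s=1, then s=-10, then the loop over j runs zero times, then s=1, then returns 4. Both give 4.
Sweeping the whole domain (32 inputs) finds no disagreement.
verdict: equivalent


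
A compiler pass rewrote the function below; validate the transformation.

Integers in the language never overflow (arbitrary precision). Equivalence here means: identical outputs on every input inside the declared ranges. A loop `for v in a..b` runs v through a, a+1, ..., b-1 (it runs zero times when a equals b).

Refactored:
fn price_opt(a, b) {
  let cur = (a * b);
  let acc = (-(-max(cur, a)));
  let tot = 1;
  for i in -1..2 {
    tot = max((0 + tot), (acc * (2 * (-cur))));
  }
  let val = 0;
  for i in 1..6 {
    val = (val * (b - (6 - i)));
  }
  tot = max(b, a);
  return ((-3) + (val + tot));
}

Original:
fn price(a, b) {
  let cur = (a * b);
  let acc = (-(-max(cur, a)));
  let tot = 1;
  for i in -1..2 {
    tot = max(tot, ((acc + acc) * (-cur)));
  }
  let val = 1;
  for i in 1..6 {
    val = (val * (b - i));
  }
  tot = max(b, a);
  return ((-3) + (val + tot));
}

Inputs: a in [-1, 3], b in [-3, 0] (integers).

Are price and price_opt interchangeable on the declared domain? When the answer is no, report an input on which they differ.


Consider the input a=-1, b=-3.
price: cur=3, then acc=3, then tot=1, then (i=-1), then tot=1, then (i=0), then tot=1, then (i=1), then tot=1, then val=1, then (i=1), then val=-4, then (i=2), then val=20, then (i=3), then val=-120, then (i=4), then val=840, then (i=5), then val=-6720, then tot=-1, then returns -6724
price_opt: cur=3, then acc=3, then tot=1, then (i=-1), then tot=1, then (i=0), then tot=1, then (i=1), then tot=1, then val=0, then (i=1), then val=0, then (i=2), then val=0, then (i=3), then val=0, then (i=4), then val=0, then (i=5), then val=0, then tot=-1, then returns -4
-6724 vs -4 — the two versions disagree here.
verdict: not equivalent; witness: a=-1, b=-3


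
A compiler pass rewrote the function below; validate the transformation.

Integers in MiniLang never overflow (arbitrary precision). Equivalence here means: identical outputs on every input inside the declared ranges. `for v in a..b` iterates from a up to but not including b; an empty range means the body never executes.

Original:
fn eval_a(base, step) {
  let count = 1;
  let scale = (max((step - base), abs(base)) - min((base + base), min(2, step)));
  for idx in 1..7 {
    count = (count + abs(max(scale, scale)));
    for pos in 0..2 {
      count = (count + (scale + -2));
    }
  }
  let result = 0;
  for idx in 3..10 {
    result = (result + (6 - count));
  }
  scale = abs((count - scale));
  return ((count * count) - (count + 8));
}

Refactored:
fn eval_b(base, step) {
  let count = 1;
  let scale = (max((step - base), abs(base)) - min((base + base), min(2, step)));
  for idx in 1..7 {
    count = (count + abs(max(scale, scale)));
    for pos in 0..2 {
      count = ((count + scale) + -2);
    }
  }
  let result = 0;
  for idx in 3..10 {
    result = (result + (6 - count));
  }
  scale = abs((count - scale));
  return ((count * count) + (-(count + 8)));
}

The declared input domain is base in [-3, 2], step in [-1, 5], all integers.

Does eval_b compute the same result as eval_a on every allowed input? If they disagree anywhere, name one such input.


The two are interchangeable: arithmetic usage differs, and every declared input agrees.
Spot check at base=-3, step=1 — eval_a: count becomes 1; next scale becomes 10; next at idx=1:; next count becomes 11; next at pos=0:; next count becomes 19; next at pos=1:; next count becomes 27; next at idx=2:; next count becomes 37; next at pos=0:; next count becomes 45; next at pos=1:; next count becomes 53; next at idx=3:; next count becomes 63; next at pos=0:; next count becomes 71; next at pos=1:; next count becomes 79; next at idx=4:; next count becomes 89; next at pos=0:; next count becomes 97; next at pos=1:; next count becomes 105; next at idx=5:; next count becomes 115; next at pos=0:; next count becomes 123; next at pos=1:; next count becomes 131; next at idx=6:; next count becomes 141; next at pos=0:; next count becomes 149; next at pos=1:; next count becomes 157; next result becomes 0; next at idx=3:; next result becomes -151; next at idx=4:; next result becomes -302; next at idx=5:; next result becomes -453; next at idx=6:; next result becomes -604; next at idx=7:; next result becomes -755; next at idx=8:; next result becomes -906; next at idx=9:; next result becomes -1057; next scale becomes 147; next final value 24484. eval_b: count becomes 1; next scale becomes 10; next at idx=1:; next count becomes 11; next at pos=0:; next count becomes 19; next at pos=1:; next count becomes 27; next at idx=2:; next count becomes 37; next at pos=0:; next count becomes 45; next at pos=1:; next count becomes 53; next at idx=3:; next count becomes 63; next at pos=0:; next count becomes 71; next at pos=1:; next count becomes 79; next at idx=4:; next count becomes 89; next at pos=0:; next count becomes 97; next at pos=1:; next count becomes 105; next at idx=5:; next count becomes 115; next at pos=0:; next count becomes 123; next at pos=1:; next count becomes 131; next at idx=6:; next count becomes 141; next at pos=0:; next count becomes 149; next at pos=1:; next count becomes 157; next result becomes 0; next at idx=3:; next result becomes -151; next at idx=4:; next result becomes -302; next at idx=5:; next result becomes -453; next at idx=6:; next result becomes -604; next at idx=7:; next result becomes -755; next at idx=8:; next result becomes -906; next at idx=9:; next result becomes -1057; next scale becomes 147; next final value 24484. Both give 24484.
Across all 42 domain points the two functions coincide.
verdict: equivalent


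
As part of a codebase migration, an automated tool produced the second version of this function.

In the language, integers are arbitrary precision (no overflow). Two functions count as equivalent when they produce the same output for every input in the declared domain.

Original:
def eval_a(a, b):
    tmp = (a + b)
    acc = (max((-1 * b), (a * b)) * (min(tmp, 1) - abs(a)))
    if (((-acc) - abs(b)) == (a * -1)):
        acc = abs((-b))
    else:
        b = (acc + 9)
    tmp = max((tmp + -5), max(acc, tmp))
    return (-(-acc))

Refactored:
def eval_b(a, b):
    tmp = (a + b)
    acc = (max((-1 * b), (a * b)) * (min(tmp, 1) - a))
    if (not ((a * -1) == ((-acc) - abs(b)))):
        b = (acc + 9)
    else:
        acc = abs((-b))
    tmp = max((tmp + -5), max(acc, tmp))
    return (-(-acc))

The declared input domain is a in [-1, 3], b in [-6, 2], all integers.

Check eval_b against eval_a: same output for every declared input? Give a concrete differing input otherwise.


Not equivalent: a=-1, b=-6 separates them (-48 vs -36).
eval_a: tmp becomes -7; next acc becomes -48; next (((-acc) - abs(b)) == (a * -1)) evaluates to false; next b becomes -39; next tmp becomes -7; next final value -48
eval_b: tmp becomes -7; next acc becomes -36; next (not ((a * -1) == ((-acc) - abs(b)))) evaluates to true; next b becomes -27; next tmp becomes -7; next final value -36
verdict: not equivalent; witness: a=-1, b=-6


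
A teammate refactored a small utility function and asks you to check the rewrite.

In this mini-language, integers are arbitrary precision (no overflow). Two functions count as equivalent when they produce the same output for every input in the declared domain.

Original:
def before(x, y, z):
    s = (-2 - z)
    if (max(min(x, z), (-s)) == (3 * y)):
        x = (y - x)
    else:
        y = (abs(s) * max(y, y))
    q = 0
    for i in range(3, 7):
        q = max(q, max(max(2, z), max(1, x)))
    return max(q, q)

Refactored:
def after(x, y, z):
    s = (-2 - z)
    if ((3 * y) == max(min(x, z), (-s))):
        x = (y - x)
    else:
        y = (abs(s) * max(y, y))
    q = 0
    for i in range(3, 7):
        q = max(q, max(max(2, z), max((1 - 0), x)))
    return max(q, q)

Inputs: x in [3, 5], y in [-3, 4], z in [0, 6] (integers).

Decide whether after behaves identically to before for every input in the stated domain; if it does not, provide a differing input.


Changes here: arithmetic usage differs; constant usage differs; the full 168-point sweep finds no disagreement.
verdict: equivalent


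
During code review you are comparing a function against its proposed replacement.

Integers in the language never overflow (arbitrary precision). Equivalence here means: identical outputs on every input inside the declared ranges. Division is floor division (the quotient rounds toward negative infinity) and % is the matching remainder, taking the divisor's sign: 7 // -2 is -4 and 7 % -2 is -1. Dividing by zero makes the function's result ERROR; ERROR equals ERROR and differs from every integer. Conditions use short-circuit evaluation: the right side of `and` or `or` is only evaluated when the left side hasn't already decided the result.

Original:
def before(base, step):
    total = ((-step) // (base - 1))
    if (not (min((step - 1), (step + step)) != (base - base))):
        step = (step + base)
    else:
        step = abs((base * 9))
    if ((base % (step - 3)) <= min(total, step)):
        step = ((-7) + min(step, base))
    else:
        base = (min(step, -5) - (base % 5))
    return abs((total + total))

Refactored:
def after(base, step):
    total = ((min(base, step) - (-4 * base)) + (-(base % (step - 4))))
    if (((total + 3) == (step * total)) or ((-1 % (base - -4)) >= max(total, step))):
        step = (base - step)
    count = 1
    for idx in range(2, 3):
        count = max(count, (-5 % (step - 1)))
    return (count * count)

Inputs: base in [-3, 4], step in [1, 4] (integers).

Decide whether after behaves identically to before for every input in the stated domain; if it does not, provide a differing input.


Consider the input base=-3, step=1.
before: total becomes 0; next (not (min((step - 1), (step + step)) != (base - base))) evaluates to true; next step becomes -2; next ((base % (step - 3)) <= min(total, step)) evaluates to true; next step becomes -10; next final value 0
after: total becomes -15; next (((total + 3) == (step * total)) or ((-1 % (base - -4)) >= max(total, step))) evaluates to false; next count becomes 1; next at idx=2:; next hits division by zero so the output is ERROR
0 against ERROR: the behavior changed.
verdict: not equivalent; witness: base=-3, step=1


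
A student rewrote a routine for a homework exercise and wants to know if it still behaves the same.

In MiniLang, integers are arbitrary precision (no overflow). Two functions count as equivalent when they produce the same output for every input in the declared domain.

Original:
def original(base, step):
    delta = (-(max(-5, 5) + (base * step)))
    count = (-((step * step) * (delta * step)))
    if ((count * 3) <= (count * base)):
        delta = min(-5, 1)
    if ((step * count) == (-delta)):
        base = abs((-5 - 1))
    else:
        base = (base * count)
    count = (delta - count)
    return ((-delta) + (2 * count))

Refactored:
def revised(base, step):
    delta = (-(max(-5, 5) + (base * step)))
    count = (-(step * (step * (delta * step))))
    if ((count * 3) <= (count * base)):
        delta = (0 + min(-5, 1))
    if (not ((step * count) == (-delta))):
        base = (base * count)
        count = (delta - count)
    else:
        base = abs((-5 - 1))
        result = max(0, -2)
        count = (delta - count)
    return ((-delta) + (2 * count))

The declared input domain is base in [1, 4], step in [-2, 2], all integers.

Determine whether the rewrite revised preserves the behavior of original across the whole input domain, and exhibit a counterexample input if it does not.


This is a faithful refactor — constant usage differs, plus local variable names differ, plus boolean connective usage differs, plus arithmetic usage differs, plus min/max/abs usage differs, plus statement counts differ, but the computed results match everywhere.
One worked example (base=1, step=1) — original: delta becomes -6; next count becomes 6; next ((count * 3) <= (count * base)) evaluates to false; next ((step * count) == (-delta)) evaluates to true; next base becomes 6; next count becomes -12; next final value -18; revised: delta becomes -6; next count becomes 6; next ((count * 3) <= (count * base)) evaluates to false; next (not ((step * count) == (-delta))) evaluates to false; next base becomes 6; next result becomes 0; next count becomes -12; next final value -18; agreement on -18.
Across all 20 domain points the two functions coincide.
verdict: equivalent


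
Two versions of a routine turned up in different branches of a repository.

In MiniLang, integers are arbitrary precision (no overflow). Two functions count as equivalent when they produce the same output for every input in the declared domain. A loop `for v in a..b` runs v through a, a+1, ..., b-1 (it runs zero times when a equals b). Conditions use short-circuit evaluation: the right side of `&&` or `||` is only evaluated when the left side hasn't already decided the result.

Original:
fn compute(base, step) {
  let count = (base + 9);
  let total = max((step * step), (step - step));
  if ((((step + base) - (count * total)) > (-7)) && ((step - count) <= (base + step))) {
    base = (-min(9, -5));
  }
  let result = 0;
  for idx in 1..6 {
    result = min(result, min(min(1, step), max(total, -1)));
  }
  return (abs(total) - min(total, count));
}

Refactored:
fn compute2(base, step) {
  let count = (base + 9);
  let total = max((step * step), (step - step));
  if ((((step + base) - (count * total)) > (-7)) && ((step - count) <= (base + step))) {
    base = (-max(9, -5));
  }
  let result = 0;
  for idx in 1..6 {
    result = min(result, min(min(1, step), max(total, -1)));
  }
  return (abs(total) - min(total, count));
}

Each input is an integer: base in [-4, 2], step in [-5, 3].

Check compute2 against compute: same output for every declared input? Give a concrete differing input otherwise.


The edit looks behavioral (`min(9, -5)` became `max(9, -5)`), but over these ranges it never changes the outcome.
Tracing base=-1, step=-5: compute: count=8, then total=25, then ((((step + base) - (count * total)) > (-7)) && ((step - count) <= (base + step))) is false, then result=0, then (idx=1), then result=-5, then (idx=2), then result=-5, then (idx=3), then result=-5, then (idx=4), then result=-5, then (idx=5), then result=-5, then returns 17 | compute2: count=8, then total=25, then ((((step + base) - (count * total)) > (-7)) && ((step - count) <= (base + step))) is false, then result=0, then (idx=1), then result=-5, then (idx=2), then result=-5, then (idx=3), then result=-5, then (idx=4), then result=-5, then (idx=5), then result=-5, then returns 17 — matching result 17.
Across all 63 domain points the two functions coincide.
verdict: equivalent


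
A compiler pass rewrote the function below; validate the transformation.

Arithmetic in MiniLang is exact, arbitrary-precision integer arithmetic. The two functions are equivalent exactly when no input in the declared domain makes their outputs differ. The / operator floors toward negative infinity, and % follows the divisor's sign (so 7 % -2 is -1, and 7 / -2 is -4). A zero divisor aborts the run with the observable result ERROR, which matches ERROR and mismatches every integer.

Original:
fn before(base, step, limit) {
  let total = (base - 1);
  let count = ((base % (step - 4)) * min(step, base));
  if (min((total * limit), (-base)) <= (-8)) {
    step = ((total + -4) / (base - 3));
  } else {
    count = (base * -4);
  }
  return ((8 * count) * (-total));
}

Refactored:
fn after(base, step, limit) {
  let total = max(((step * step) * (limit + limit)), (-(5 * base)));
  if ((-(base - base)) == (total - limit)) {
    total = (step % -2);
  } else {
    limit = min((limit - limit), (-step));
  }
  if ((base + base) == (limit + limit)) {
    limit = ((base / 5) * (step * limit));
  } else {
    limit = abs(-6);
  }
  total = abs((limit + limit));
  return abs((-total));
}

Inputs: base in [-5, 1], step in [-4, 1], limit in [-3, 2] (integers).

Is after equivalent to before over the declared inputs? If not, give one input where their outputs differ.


The rewrite breaks on base=-5, step=-4, limit=-3, where the results are 960 and 12.
before: total = -6; count = 25; (min((total * limit), (-base)) <= (-8)) -> false; count = 20; return 960
after: total = 25; ((-(base - base)) == (total - limit)) -> false; limit = 0; ((base + base) == (limit + limit)) -> false; limit = 6; total = 12; return 12
verdict: not equivalent; witness: base=-5, step=-4, limit=-3
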